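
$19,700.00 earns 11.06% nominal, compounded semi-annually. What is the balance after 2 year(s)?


Formula: FV = P * (1 + r/m)^(m*t)
Period rate: r/m = 0.1106 / 2 = 0.0553
Total periods: m*t = 2 * 2 = 4
Growth factor: (1 + 0.0553)^4 = 1.240234
FV = $19,700.00 * 1.240234 = $24,432.62

$24,432.62


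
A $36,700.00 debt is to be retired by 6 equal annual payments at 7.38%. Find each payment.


Formula: PMT = PV * r / (1 - (1+r)^(-n))
Denominator: 1 - (1 + 0.0738)^(-6) = 0.347682
Numerator: $36,700.00 * 0.0738 = 2708.46
PMT = 2708.46 / 0.347682 = $7,790.06

$7,790.06


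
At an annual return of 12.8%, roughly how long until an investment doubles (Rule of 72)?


Formula: Years ≈ 72 / r
Substituting: Years ≈ 72 / 12.8
Years ≈ 5.6

5.6 years


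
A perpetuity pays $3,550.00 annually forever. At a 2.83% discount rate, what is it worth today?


Formula: PV = C / r
Substituting: PV = $3,550.00 / 0.0283
PV = $125,441.70

$125,441.70


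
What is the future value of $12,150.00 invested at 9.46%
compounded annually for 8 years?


Formula: FV = P * (1 + r)^n
Substituting: FV = $12,150.00 * (1 + 0.0946)^8
Growth factor: (1.0946)^8 = 2.060837
FV = $12,150.00 * 2.060837 = $25,039.16

$25,039.16


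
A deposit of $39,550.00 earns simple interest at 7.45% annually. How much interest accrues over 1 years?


Formula: I = P * r * t
Substituting: I = $39,550.00 * 0.0745 * 1
Step: I = $39,550.00 * 0.0745
I = $2,946.48

$2,946.48


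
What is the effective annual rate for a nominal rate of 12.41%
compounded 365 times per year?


Formula: EAR = (1 + r/m)^m - 1
Period rate: r/m = 0.1241 / 365 = 0.00034
Compounding: (1 + 0.00034)^365 = 1.132105
EAR = 1.132105 - 1 = 0.132105

0.132105


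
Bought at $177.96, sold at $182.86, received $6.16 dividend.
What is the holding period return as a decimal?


Formula: HPR = (P1 - P0 + D) / P0
Gain: $182.86 - $177.96 + $6.16 = $11.06
HPR = $11.06 / $177.96 = 0.0621

0.0621


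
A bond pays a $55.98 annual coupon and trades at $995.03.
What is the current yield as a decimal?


Formula: Current yield = annual coupon / price
Substituting: CY = $55.98 / $995.03
CY = 0.05626

0.05626


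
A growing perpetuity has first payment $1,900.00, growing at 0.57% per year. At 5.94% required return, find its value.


Formula: PV = C / (r - g)
Spread: r - g = 0.0594 - 0.0057 = 0.0537
Substituting: PV = $1,900.00 / 0.0537
PV = $35,381.75

$35,381.75


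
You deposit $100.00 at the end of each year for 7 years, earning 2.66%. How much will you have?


Formula: FV = PMT * ((1+r)^n - 1) / r
Growth factor: (1 + 0.0266)^7 = 1.201735
Numerator: 1.201735 - 1 = 0.201735
FV = $100.00 * 0.201735 / 0.0266 = $758.40

$758.40


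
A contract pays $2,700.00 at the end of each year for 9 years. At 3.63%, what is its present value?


Formula: PV = PMT * (1 - (1+r)^(-n)) / r
Discount factor: (1 + 0.0363)^(-9) = 0.725488
Bracket: 1 - 0.725488 = 0.274512
PV = $2,700.00 * 0.274512 / 0.0363 = $20,418.21

$20,418.21


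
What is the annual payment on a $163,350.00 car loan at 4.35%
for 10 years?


Formula: PMT = PV * r / (1 - (1+r)^(-n))
Denominator: 1 - (1 + 0.0435)^(-10) = 0.346756
Numerator: $163,350.00 * 0.0435 = 7105.725
PMT = 7105.725 / 0.346756 = $20,492.01

$20,492.01


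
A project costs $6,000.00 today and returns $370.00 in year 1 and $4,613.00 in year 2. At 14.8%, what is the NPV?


Formula: NPV = C0 + C1/(1+r) + C2/(1+r)^2
Discount C1: $370.00 / (1 + 0.148) = $322.30
Discount C2: $4,613.00 / (1 + 0.148)^2 = $3,500.25
NPV = -$6,000.00 + $322.30 + $3,500.25 = -$2,177.45

-$2,177.45


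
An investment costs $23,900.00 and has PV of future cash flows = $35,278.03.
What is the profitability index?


Formula: PI = PV(cash flows) / initial investment
Substituting: PI = $35,278.03 / $23,900.00
PI = 1.4761

1.4761


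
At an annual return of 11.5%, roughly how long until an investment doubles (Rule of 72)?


Formula: Years ≈ 72 / r
Substituting: Years ≈ 72 / 11.5
Years ≈ 6.3

6.3 years


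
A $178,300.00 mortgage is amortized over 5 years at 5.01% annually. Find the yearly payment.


Formula: PMT = PV * r / (1 - (1+r)^(-n))
Denominator: 1 - (1 + 0.0501)^(-5) = 0.216847
Numerator: $178,300.00 * 0.0501 = 8932.83
PMT = 8932.83 / 0.216847 = $41,194.19

$41,194.19


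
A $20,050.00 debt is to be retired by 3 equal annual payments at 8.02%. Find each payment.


Formula: PMT = PV * r / (1 - (1+r)^(-n))
Denominator: 1 - (1 + 0.0802)^(-3) = 0.206609
Numerator: $20,050.00 * 0.0802 = 1608.01
PMT = 1608.01 / 0.206609 = $7,782.88

$7,782.88


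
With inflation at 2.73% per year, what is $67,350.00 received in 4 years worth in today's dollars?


Formula: Real value = nominal / (1 + inflation)^years
Price level: (1 + 0.0273)^4 = 1.113754
Real value = $67,350.00 / 1.113754 = $60,471.18

$60,471.18


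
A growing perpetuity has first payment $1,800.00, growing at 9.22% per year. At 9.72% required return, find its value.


Formula: PV = C / (r - g)
Spread: r - g = 0.0972 - 0.0922 = 0.005
Substituting: PV = $1,800.00 / 0.005
PV = $360,000.00

$360,000.00


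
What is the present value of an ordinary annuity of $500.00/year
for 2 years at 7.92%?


Formula: PV = PMT * (1 - (1+r)^(-n)) / r
Discount factor: (1 + 0.0792)^(-2) = 0.85861
Bracket: 1 - 0.85861 = 0.14139
PV = $500.00 * 0.14139 / 0.0792 = $892.61

$892.61


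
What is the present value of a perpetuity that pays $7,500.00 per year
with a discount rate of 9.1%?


Formula: PV = C / r
Substituting: PV = $7,500.00 / 0.091
PV = $82,417.58

$82,417.58


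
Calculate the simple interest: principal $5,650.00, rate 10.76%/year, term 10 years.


Formula: I = P * r * t
Substituting: I = $5,650.00 * 0.1076 * 10
Step: I = $5,650.00 * 1.076
I = $6,079.40

$6,079.40


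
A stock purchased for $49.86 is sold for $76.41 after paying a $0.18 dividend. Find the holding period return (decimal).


Formula: HPR = (P1 - P0 + D) / P0
Gain: $76.41 - $49.86 + $0.18 = $26.73
HPR = $26.73 / $49.86 = 0.5361

0.5361


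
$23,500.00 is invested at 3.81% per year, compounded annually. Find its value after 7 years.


Formula: FV = P * (1 + r)^n
Substituting: FV = $23,500.00 * (1 + 0.0381)^7
Growth factor: (1.0381)^7 = 1.299195
FV = $23,500.00 * 1.299195 = $30,531.08

$30,531.08


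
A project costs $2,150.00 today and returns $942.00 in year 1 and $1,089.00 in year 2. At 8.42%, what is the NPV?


Formula: NPV = C0 + C1/(1+r) + C2/(1+r)^2
Discount C1: $942.00 / (1 + 0.0842) = $868.84
Discount C2: $1,089.00 / (1 + 0.0842)^2 = $926.42
NPV = -$2,150.00 + $868.84 + $926.42 = -$354.73

-$354.73


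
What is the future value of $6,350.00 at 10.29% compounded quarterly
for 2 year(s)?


Formula: FV = P * (1 + r/m)^(m*t)
Period rate: r/m = 0.1029 / 4 = 0.025725
Total periods: m*t = 4 * 2 = 8
Growth factor: (1 + 0.025725)^8 = 1.225314
FV = $6,350.00 * 1.225314 = $7,780.75

$7,780.75


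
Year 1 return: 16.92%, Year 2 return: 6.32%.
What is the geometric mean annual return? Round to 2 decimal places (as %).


Formula: Geometric mean = ((1+r1)*(1+r2))^(1/2) - 1
Product: (1 + 0.1692) * (1 + 0.0632) = 1.1692 * 1.0632 = 1.243093
Square root: 1.243093^0.5 = 1.114941
Geometric mean = 1.114941 - 1 = 0.114941
As percentage: 11.49%

11.49%


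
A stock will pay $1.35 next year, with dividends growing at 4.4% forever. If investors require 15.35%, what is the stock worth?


Formula: P = D1 / (r - g)
Spread: r - g = 0.1535 - 0.044 = 0.1095
Substituting: P = $1.35 / 0.1095
P = $12.33

$12.33


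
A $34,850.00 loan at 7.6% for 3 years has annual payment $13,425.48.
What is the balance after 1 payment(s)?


Formula: Balance = PV*(1+r)^k - PMT*((1+r)^k - 1)/r
Growth: (1 + 0.076)^1 = 1.076
Accumulated factor: ((1+r)^k - 1)/r = 1.0
Balance = $34,850.00 * 1.076 - $13,425.48 * 1.0
Balance = $24,073.12

$24,073.12


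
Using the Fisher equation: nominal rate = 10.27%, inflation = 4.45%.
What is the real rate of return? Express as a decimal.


Formula: (1 + r_real) = (1 + r_nom) / (1 + inflation)
Substituting: (1 + r_real) = 1.1027 / 1.0445
(1 + r_real) = 1.05572
r_real = 1.05572 - 1 = 0.05572

0.05572


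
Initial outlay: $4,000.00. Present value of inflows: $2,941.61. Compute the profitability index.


Formula: PI = PV(cash flows) / initial investment
Substituting: PI = $2,941.61 / $4,000.00
PI = 0.7354

0.7354


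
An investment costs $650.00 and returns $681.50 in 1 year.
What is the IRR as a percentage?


Formula: IRR = C1/C0 - 1
Substituting: IRR = $681.50 / $650.00 - 1
Ratio: 1.048462 - 1 = 0.048462
IRR = 4.8462%

4.8462%


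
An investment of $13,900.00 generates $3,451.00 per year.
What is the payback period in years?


Formula: Payback = investment / annual cash flow
Substituting: Payback = $13,900.00 / $3,451.00
Payback = 4.0278 years

4.0278 years


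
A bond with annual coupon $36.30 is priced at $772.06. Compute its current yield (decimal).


Formula: Current yield = annual coupon / price
Substituting: CY = $36.30 / $772.06
CY = 0.047017

0.047017


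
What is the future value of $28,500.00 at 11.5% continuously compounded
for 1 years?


Formula: FV = P * e^(r*t)
Exponent: r*t = 0.115 * 1 = 0.115
e^(0.115) = 1.121873
FV = $28,500.00 * 1.121873 = $31,973.39

$31,973.39


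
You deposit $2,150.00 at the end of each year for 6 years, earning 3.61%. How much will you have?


Formula: FV = PMT * ((1+r)^n - 1) / r
Growth factor: (1 + 0.0361)^6 = 1.237115
Numerator: 1.237115 - 1 = 0.237115
FV = $2,150.00 * 0.237115 / 0.0361 = $14,121.80

$14,121.80


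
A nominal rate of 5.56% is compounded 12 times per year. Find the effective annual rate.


Formula: EAR = (1 + r/m)^m - 1
Period rate: r/m = 0.0556 / 12 = 0.004633
Compounding: (1 + 0.004633)^12 = 1.057039
EAR = 1.057039 - 1 = 0.057039

0.057039


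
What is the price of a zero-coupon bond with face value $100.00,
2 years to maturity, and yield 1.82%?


Formula: Price = FV / (1 + r)^n
Substituting: Price = $100.00 / (1 + 0.0182)^2
Discount factor: (1.0182)^2 = 1.036731
Price = $100.00 / 1.036731 = $96.46

$96.46


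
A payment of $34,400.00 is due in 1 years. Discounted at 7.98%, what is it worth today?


Formula: PV = FV / (1 + r)^n
Substituting: PV = $34,400.00 / (1 + 0.0798)^1
Discount factor: (1.0798)^1 = 1.0798
PV = $34,400.00 / 1.0798 = $31,857.75

$31,857.75


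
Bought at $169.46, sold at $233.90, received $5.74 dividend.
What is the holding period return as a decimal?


Formula: HPR = (P1 - P0 + D) / P0
Gain: $233.90 - $169.46 + $5.74 = $70.18
HPR = $70.18 / $169.46 = 0.4141

0.4141


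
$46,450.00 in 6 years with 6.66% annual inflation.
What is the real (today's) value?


Formula: Real value = nominal / (1 + inflation)^years
Price level: (1 + 0.0666)^6 = 1.472345
Real value = $46,450.00 / 1.472345 = $31,548.32

$31,548.32


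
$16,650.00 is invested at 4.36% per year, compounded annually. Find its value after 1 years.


Formula: FV = P * (1 + r)^n
Substituting: FV = $16,650.00 * (1 + 0.0436)^1
Growth factor: (1.0436)^1 = 1.0436
FV = $16,650.00 * 1.0436 = $17,375.94

$17,375.94


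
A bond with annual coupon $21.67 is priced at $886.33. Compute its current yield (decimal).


Formula: Current yield = annual coupon / price
Substituting: CY = $21.67 / $886.33
CY = 0.024449

0.024449


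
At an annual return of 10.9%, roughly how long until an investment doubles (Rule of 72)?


Formula: Years ≈ 72 / r
Substituting: Years ≈ 72 / 10.9
Years ≈ 6.6

6.6 years


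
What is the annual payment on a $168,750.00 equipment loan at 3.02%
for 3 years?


Formula: PMT = PV * r / (1 - (1+r)^(-n))
Denominator: 1 - (1 + 0.0302)^(-3) = 0.085391
Numerator: $168,750.00 * 0.0302 = 5096.25
PMT = 5096.25 / 0.085391 = $59,681.19

$59,681.19


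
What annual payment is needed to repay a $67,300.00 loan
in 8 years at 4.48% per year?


Formula: PMT = PV * r / (1 - (1+r)^(-n))
Denominator: 1 - (1 + 0.0448)^(-8) = 0.295737
Numerator: $67,300.00 * 0.0448 = 3015.04
PMT = 3015.04 / 0.295737 = $10,194.99

$10,194.99


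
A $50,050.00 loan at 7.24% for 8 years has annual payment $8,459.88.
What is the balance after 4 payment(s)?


Formula: Balance = PV*(1+r)^k - PMT*((1+r)^k - 1)/r
Growth: (1 + 0.0724)^4 = 1.322596
Accumulated factor: ((1+r)^k - 1)/r = 4.455747
Balance = $50,050.00 * 1.322596 - $8,459.88 * 4.455747
Balance = $28,500.85

$28,500.85


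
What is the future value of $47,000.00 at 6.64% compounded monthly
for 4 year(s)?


Formula: FV = P * (1 + r/m)^(m*t)
Period rate: r/m = 0.0664 / 12 = 0.005533
Total periods: m*t = 12 * 4 = 48
Growth factor: (1 + 0.005533)^48 = 1.303259
FV = $47,000.00 * 1.303259 = $61,253.16

$61,253.16


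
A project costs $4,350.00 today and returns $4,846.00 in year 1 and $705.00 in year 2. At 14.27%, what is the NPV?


Formula: NPV = C0 + C1/(1+r) + C2/(1+r)^2
Discount C1: $4,846.00 / (1 + 0.1427) = $4,240.83
Discount C2: $705.00 / (1 + 0.1427)^2 = $539.91
NPV = -$4,350.00 + $4,240.83 + $539.91 = $430.75

$430.75


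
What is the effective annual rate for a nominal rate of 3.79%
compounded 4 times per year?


Formula: EAR = (1 + r/m)^m - 1
Period rate: r/m = 0.0379 / 4 = 0.009475
Compounding: (1 + 0.009475)^4 = 1.038442
EAR = 1.038442 - 1 = 0.038442

0.038442


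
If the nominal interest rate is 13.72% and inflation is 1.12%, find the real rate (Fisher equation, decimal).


Formula: (1 + r_real) = (1 + r_nom) / (1 + inflation)
Substituting: (1 + r_real) = 1.1372 / 1.0112
(1 + r_real) = 1.124604
r_real = 1.124604 - 1 = 0.124604

0.124604


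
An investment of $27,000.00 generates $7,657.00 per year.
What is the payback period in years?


Formula: Payback = investment / annual cash flow
Substituting: Payback = $27,000.00 / $7,657.00
Payback = 3.5262 years

3.5262 years


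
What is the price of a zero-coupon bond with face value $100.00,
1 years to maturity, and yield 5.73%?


Formula: Price = FV / (1 + r)^n
Substituting: Price = $100.00 / (1 + 0.0573)^1
Discount factor: (1.0573)^1 = 1.0573
Price = $100.00 / 1.0573 = $94.58

$94.58


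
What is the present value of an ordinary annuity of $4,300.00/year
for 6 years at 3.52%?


Formula: PV = PMT * (1 - (1+r)^(-n)) / r
Discount factor: (1 + 0.0352)^(-6) = 0.812558
Bracket: 1 - 0.812558 = 0.187442
PV = $4,300.00 * 0.187442 / 0.0352 = $22,897.73

$22,897.73


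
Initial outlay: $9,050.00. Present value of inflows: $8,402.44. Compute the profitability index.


Formula: PI = PV(cash flows) / initial investment
Substituting: PI = $8,402.44 / $9,050.00
PI = 0.9284

0.9284


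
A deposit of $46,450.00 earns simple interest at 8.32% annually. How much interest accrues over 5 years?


Formula: I = P * r * t
Substituting: I = $46,450.00 * 0.0832 * 5
Step: I = $46,450.00 * 0.416
I = $19,323.20

$19,323.20


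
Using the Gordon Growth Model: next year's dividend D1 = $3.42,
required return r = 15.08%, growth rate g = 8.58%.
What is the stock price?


Formula: P = D1 / (r - g)
Spread: r - g = 0.1508 - 0.0858 = 0.065
Substituting: P = $3.42 / 0.065
P = $52.62

$52.62


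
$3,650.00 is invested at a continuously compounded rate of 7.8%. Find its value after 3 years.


Formula: FV = P * e^(r*t)
Exponent: r*t = 0.078 * 3 = 0.234
e^(0.234) = 1.263644
FV = $3,650.00 * 1.263644 = $4,612.30

$4,612.30


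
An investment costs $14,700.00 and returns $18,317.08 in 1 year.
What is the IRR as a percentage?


Formula: IRR = C1/C0 - 1
Substituting: IRR = $18,317.08 / $14,700.00 - 1
Ratio: 1.24606 - 1 = 0.24606
IRR = 24.606%

24.606%


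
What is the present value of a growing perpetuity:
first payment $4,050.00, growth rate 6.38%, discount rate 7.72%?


Formula: PV = C / (r - g)
Spread: r - g = 0.0772 - 0.0638 = 0.0134
Substituting: PV = $4,050.00 / 0.0134
PV = $302,238.81

$302,238.81


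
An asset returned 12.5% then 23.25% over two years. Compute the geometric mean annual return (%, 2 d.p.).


Formula: Geometric mean = ((1+r1)*(1+r2))^(1/2) - 1
Product: (1 + 0.125) * (1 + 0.2325) = 1.125 * 1.2325 = 1.386562
Square root: 1.386562^0.5 = 1.177524
Geometric mean = 1.177524 - 1 = 0.177524
As percentage: 17.75%

17.75%


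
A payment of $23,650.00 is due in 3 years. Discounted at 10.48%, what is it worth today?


Formula: PV = FV / (1 + r)^n
Substituting: PV = $23,650.00 / (1 + 0.1048)^3
Discount factor: (1.1048)^3 = 1.3485
PV = $23,650.00 / 1.3485 = $17,538.00

$17,538.00


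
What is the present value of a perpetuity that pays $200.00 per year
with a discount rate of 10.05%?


Formula: PV = C / r
Substituting: PV = $200.00 / 0.1005
PV = $1,990.05

$1,990.05


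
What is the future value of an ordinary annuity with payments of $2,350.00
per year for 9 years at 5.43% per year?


Formula: FV = PMT * ((1+r)^n - 1) / r
Growth factor: (1 + 0.0543)^9 = 1.609451
Numerator: 1.609451 - 1 = 0.609451
FV = $2,350.00 * 0.609451 / 0.0543 = $26,375.89

$26,375.89


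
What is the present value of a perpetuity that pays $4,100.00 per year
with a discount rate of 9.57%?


Formula: PV = C / r
Substituting: PV = $4,100.00 / 0.0957
PV = $42,842.22

$42,842.22


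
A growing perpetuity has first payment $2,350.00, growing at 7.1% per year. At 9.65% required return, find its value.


Formula: PV = C / (r - g)
Spread: r - g = 0.0965 - 0.071 = 0.0255
Substituting: PV = $2,350.00 / 0.0255
PV = $92,156.86

$92,156.86


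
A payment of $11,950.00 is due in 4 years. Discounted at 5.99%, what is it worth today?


Formula: PV = FV / (1 + r)^n
Substituting: PV = $11,950.00 / (1 + 0.0599)^4
Discount factor: (1.0599)^4 = 1.262001
PV = $11,950.00 / 1.262001 = $9,469.09

$9,469.09


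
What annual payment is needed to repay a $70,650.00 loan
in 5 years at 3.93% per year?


Formula: PMT = PV * r / (1 - (1+r)^(-n))
Denominator: 1 - (1 + 0.0393)^(-5) = 0.175301
Numerator: $70,650.00 * 0.0393 = 2776.545
PMT = 2776.545 / 0.175301 = $15,838.71

$15,838.71


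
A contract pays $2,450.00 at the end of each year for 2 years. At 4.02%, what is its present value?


Formula: PV = PMT * (1 - (1+r)^(-n)) / r
Discount factor: (1 + 0.0402)^(-2) = 0.924201
Bracket: 1 - 0.924201 = 0.075799
PV = $2,450.00 * 0.075799 / 0.0402 = $4,619.61

$4,619.61


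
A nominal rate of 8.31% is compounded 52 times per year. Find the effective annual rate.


Formula: EAR = (1 + r/m)^m - 1
Period rate: r/m = 0.0831 / 52 = 0.001598
Compounding: (1 + 0.001598)^52 = 1.086578
EAR = 1.086578 - 1 = 0.086578

0.086578


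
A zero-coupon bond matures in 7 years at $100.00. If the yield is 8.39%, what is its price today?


Formula: Price = FV / (1 + r)^n
Substituting: Price = $100.00 / (1 + 0.0839)^7
Discount factor: (1.0839)^7 = 1.757618
Price = $100.00 / 1.757618 = $56.90

$56.90


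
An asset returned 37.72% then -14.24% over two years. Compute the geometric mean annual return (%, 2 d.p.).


Formula: Geometric mean = ((1+r1)*(1+r2))^(1/2) - 1
Product: (1 + 0.3772) * (1 + -0.1424) = 1.3772 * 0.8576 = 1.181087
Square root: 1.181087^0.5 = 1.086778
Geometric mean = 1.086778 - 1 = 0.086778
As percentage: 8.68%

8.68%


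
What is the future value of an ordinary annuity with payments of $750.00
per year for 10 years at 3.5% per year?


Formula: FV = PMT * ((1+r)^n - 1) / r
Growth factor: (1 + 0.035)^10 = 1.410599
Numerator: 1.410599 - 1 = 0.410599
FV = $750.00 * 0.410599 / 0.035 = $8,798.54

$8,798.54


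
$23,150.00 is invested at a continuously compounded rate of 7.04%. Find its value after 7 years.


Formula: FV = P * e^(r*t)
Exponent: r*t = 0.0704 * 7 = 0.4928
e^(0.4928) = 1.636893
FV = $23,150.00 * 1.636893 = $37,894.08

$37,894.08


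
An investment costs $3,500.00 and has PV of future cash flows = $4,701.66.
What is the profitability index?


Formula: PI = PV(cash flows) / initial investment
Substituting: PI = $4,701.66 / $3,500.00
PI = 1.3433

1.3433


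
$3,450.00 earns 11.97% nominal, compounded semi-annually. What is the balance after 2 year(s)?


Formula: FV = P * (1 + r/m)^(m*t)
Period rate: r/m = 0.1197 / 2 = 0.05985
Total periods: m*t = 2 * 2 = 4
Growth factor: (1 + 0.05985)^4 = 1.261763
FV = $3,450.00 * 1.261763 = $4,353.08

$4,353.08


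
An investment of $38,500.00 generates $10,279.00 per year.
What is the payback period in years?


Formula: Payback = investment / annual cash flow
Substituting: Payback = $38,500.00 / $10,279.00
Payback = 3.7455 years

3.7455 years


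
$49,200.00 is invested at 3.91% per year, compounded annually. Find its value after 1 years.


Formula: FV = P * (1 + r)^n
Substituting: FV = $49,200.00 * (1 + 0.0391)^1
Growth factor: (1.0391)^1 = 1.0391
FV = $49,200.00 * 1.0391 = $51,123.72

$51,123.72


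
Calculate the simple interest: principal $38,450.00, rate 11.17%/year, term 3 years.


Formula: I = P * r * t
Substituting: I = $38,450.00 * 0.1117 * 3
Step: I = $38,450.00 * 0.3351
I = $12,884.60

$12,884.60


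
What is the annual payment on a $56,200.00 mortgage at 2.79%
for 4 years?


Formula: PMT = PV * r / (1 - (1+r)^(-n))
Denominator: 1 - (1 + 0.0279)^(-4) = 0.10423
Numerator: $56,200.00 * 0.0279 = 1567.98
PMT = 1567.98 / 0.10423 = $15,043.47

$15,043.47


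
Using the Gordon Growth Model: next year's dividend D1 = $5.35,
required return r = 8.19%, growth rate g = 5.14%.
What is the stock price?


Formula: P = D1 / (r - g)
Spread: r - g = 0.0819 - 0.0514 = 0.0305
Substituting: P = $5.35 / 0.0305
P = $175.41

$175.41


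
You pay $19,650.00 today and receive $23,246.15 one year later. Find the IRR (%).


Formula: IRR = C1/C0 - 1
Substituting: IRR = $23,246.15 / $19,650.00 - 1
Ratio: 1.18301 - 1 = 0.18301
IRR = 18.301%

18.301%


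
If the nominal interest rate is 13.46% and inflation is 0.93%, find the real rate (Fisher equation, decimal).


Formula: (1 + r_real) = (1 + r_nom) / (1 + inflation)
Substituting: (1 + r_real) = 1.1346 / 1.0093
(1 + r_real) = 1.124145
r_real = 1.124145 - 1 = 0.124145

0.124145


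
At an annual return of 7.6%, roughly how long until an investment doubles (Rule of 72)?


Formula: Years ≈ 72 / r
Substituting: Years ≈ 72 / 7.6
Years ≈ 9.5

9.5 years


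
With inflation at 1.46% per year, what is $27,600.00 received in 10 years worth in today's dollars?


Formula: Real value = nominal / (1 + inflation)^years
Price level: (1 + 0.0146)^10 = 1.155975
Real value = $27,600.00 / 1.155975 = $23,875.94

$23,875.94


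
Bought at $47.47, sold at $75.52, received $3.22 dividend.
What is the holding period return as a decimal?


Formula: HPR = (P1 - P0 + D) / P0
Gain: $75.52 - $47.47 + $3.22 = $31.27
HPR = $31.27 / $47.47 = 0.6587

0.6587


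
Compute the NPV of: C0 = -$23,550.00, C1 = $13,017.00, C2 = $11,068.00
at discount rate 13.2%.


Formula: NPV = C0 + C1/(1+r) + C2/(1+r)^2
Discount C1: $13,017.00 / (1 + 0.132) = $11,499.12
Discount C2: $11,068.00 / (1 + 0.132)^2 = $8,637.27
NPV = -$23,550.00 + $11,499.12 + $8,637.27 = -$3,413.62

-$3,413.62


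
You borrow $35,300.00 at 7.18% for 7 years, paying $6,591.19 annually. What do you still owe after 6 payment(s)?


Formula: Balance = PV*(1+r)^k - PMT*((1+r)^k - 1)/r
Growth: (1 + 0.0718)^6 = 1.515942
Accumulated factor: ((1+r)^k - 1)/r = 7.185818
Balance = $35,300.00 * 1.515942 - $6,591.19 * 7.185818
Balance = $6,149.65

$6,149.65


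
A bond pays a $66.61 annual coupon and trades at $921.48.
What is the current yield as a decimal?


Formula: Current yield = annual coupon / price
Substituting: CY = $66.61 / $921.48
CY = 0.072286

0.072286


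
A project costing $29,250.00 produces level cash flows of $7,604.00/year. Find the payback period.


Formula: Payback = investment / annual cash flow
Substituting: Payback = $29,250.00 / $7,604.00
Payback = 3.8467 years

3.8467 years


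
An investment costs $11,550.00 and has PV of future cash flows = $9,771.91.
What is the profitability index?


Formula: PI = PV(cash flows) / initial investment
Substituting: PI = $9,771.91 / $11,550.00
PI = 0.8461

0.8461


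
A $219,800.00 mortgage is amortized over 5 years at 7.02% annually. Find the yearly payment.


Formula: PMT = PV * r / (1 - (1+r)^(-n))
Denominator: 1 - (1 + 0.0702)^(-5) = 0.28768
Numerator: $219,800.00 * 0.0702 = 15429.96
PMT = 15429.96 / 0.28768 = $53,635.88

$53,635.88


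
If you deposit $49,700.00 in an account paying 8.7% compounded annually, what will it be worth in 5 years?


Formula: FV = P * (1 + r)^n
Substituting: FV = $49,700.00 * (1 + 0.087)^5
Growth factor: (1.087)^5 = 1.517566
FV = $49,700.00 * 1.517566 = $75,423.05

$75,423.05


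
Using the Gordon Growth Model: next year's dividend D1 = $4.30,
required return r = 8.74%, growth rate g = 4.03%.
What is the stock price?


Formula: P = D1 / (r - g)
Spread: r - g = 0.0874 - 0.0403 = 0.0471
Substituting: P = $4.30 / 0.0471
P = $91.30

$91.30


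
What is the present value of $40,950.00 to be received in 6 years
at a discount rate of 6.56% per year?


Formula: PV = FV / (1 + r)^n
Substituting: PV = $40,950.00 / (1 + 0.0656)^6
Discount factor: (1.0656)^6 = 1.464082
PV = $40,950.00 / 1.464082 = $27,969.75

$27,969.75


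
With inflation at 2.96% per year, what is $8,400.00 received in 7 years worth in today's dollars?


Formula: Real value = nominal / (1 + inflation)^years
Price level: (1 + 0.0296)^7 = 1.226534
Real value = $8,400.00 / 1.226534 = $6,848.56

$6,848.56


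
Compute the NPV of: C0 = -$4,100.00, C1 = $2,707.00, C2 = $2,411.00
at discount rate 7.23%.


Formula: NPV = C0 + C1/(1+r) + C2/(1+r)^2
Discount C1: $2,707.00 / (1 + 0.0723) = $2,524.48
Discount C2: $2,411.00 / (1 + 0.0723)^2 = $2,096.84
NPV = -$4,100.00 + $2,524.48 + $2,096.84 = $521.32

$521.32


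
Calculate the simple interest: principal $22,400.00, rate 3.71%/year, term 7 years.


Formula: I = P * r * t
Substituting: I = $22,400.00 * 0.0371 * 7
Step: I = $22,400.00 * 0.2597
I = $5,817.28

$5,817.28


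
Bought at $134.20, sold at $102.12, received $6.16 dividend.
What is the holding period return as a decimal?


Formula: HPR = (P1 - P0 + D) / P0
Gain: $102.12 - $134.20 + $6.16 = -$25.92
HPR = -$25.92 / $134.20 = -0.1931

-0.1931


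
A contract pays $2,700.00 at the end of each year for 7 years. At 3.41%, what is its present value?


Formula: PV = PMT * (1 - (1+r)^(-n)) / r
Discount factor: (1 + 0.0341)^(-7) = 0.790792
Bracket: 1 - 0.790792 = 0.209208
PV = $2,700.00 * 0.209208 / 0.0341 = $16,564.86

$16,564.86


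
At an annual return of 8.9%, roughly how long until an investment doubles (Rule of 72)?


Formula: Years ≈ 72 / r
Substituting: Years ≈ 72 / 8.9
Years ≈ 8.1

8.1 years


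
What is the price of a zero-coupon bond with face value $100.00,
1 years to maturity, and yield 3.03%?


Formula: Price = FV / (1 + r)^n
Substituting: Price = $100.00 / (1 + 0.0303)^1
Discount factor: (1.0303)^1 = 1.0303
Price = $100.00 / 1.0303 = $97.06

$97.06


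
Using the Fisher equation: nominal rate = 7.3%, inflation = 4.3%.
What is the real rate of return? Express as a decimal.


Formula: (1 + r_real) = (1 + r_nom) / (1 + inflation)
Substituting: (1 + r_real) = 1.073 / 1.043
(1 + r_real) = 1.028763
r_real = 1.028763 - 1 = 0.028763

0.028763


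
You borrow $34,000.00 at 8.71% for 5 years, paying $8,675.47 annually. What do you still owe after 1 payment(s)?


Formula: Balance = PV*(1+r)^k - PMT*((1+r)^k - 1)/r
Growth: (1 + 0.0871)^1 = 1.0871
Accumulated factor: ((1+r)^k - 1)/r = 1.0
Balance = $34,000.00 * 1.0871 - $8,675.47 * 1.0
Balance = $28,285.93

$28,285.93


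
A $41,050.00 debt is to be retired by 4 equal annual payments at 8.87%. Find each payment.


Formula: PMT = PV * r / (1 - (1+r)^(-n))
Denominator: 1 - (1 + 0.0887)^(-4) = 0.288185
Numerator: $41,050.00 * 0.0887 = 3641.135
PMT = 3641.135 / 0.288185 = $12,634.71

$12,634.71


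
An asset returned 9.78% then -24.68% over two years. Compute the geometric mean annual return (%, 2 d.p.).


Formula: Geometric mean = ((1+r1)*(1+r2))^(1/2) - 1
Product: (1 + 0.0978) * (1 + -0.2468) = 1.0978 * 0.7532 = 0.826863
Square root: 0.826863^0.5 = 0.90932
Geometric mean = 0.90932 - 1 = -0.09068
As percentage: -9.07%

-9.07%


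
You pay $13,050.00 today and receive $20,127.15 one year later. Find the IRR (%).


Formula: IRR = C1/C0 - 1
Substituting: IRR = $20,127.15 / $13,050.00 - 1
Ratio: 1.54231 - 1 = 0.54231
IRR = 54.231%

54.231%


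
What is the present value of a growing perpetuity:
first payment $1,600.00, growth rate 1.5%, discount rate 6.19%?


Formula: PV = C / (r - g)
Spread: r - g = 0.0619 - 0.015 = 0.0469
Substituting: PV = $1,600.00 / 0.0469
PV = $34,115.14

$34,115.14


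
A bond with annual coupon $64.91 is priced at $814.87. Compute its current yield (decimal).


Formula: Current yield = annual coupon / price
Substituting: CY = $64.91 / $814.87
CY = 0.079657

0.079657


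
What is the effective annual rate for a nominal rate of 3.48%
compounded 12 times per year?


Formula: EAR = (1 + r/m)^m - 1
Period rate: r/m = 0.0348 / 12 = 0.0029
Compounding: (1 + 0.0029)^12 = 1.03536
EAR = 1.03536 - 1 = 0.03536

0.03536


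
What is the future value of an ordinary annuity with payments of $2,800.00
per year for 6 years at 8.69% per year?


Formula: FV = PMT * ((1+r)^n - 1) / r
Growth factor: (1 + 0.0869)^6 = 1.648684
Numerator: 1.648684 - 1 = 0.648684
FV = $2,800.00 * 0.648684 / 0.0869 = $20,901.22

$20,901.22


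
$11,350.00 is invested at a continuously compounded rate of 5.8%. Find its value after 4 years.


Formula: FV = P * e^(r*t)
Exponent: r*t = 0.058 * 4 = 0.232
e^(0.232) = 1.26112
FV = $11,350.00 * 1.26112 = $14,313.71

$14,313.71


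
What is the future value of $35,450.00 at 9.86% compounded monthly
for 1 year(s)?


Formula: FV = P * (1 + r/m)^(m*t)
Period rate: r/m = 0.0986 / 12 = 0.008217
Total periods: m*t = 12 * 1 = 12
Growth factor: (1 + 0.008217)^12 = 1.10318
FV = $35,450.00 * 1.10318 = $39,107.74

$39,107.74


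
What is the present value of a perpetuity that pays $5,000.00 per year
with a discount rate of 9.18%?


Formula: PV = C / r
Substituting: PV = $5,000.00 / 0.0918
PV = $54,466.23

$54,466.23


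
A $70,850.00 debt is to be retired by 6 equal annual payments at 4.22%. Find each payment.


Formula: PMT = PV * r / (1 - (1+r)^(-n))
Denominator: 1 - (1 + 0.0422)^(-6) = 0.219643
Numerator: $70,850.00 * 0.0422 = 2989.87
PMT = 2989.87 / 0.219643 = $13,612.44

$13,612.44


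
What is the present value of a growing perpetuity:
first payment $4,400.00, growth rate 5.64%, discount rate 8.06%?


Formula: PV = C / (r - g)
Spread: r - g = 0.0806 - 0.0564 = 0.0242
Substituting: PV = $4,400.00 / 0.0242
PV = $181,818.18

$181,818.18


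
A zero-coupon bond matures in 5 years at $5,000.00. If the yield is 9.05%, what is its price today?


Formula: Price = FV / (1 + r)^n
Substituting: Price = $5,000.00 / (1 + 0.0905)^5
Discount factor: (1.0905)^5 = 1.542156
Price = $5,000.00 / 1.542156 = $3,242.21

$3,242.21


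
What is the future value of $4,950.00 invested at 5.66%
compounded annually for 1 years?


Formula: FV = P * (1 + r)^n
Substituting: FV = $4,950.00 * (1 + 0.0566)^1
Growth factor: (1.0566)^1 = 1.0566
FV = $4,950.00 * 1.0566 = $5,230.17

$5,230.17


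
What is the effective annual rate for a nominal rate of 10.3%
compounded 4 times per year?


Formula: EAR = (1 + r/m)^m - 1
Period rate: r/m = 0.103 / 4 = 0.02575
Compounding: (1 + 0.02575)^4 = 1.107047
EAR = 1.107047 - 1 = 0.107047

0.107047


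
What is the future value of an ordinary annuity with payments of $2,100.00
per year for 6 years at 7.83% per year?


Formula: FV = PMT * ((1+r)^n - 1) / r
Growth factor: (1 + 0.0783)^6 = 1.571946
Numerator: 1.571946 - 1 = 0.571946
FV = $2,100.00 * 0.571946 / 0.0783 = $15,339.55

$15,339.55


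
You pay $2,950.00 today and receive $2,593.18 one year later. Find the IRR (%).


Formula: IRR = C1/C0 - 1
Substituting: IRR = $2,593.18 / $2,950.00 - 1
Ratio: 0.879044 - 1 = -0.120956
IRR = -12.0956%

-12.0956%


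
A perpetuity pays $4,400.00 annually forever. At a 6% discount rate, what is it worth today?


Formula: PV = C / r
Substituting: PV = $4,400.00 / 0.06
PV = $73,333.33

$73,333.33


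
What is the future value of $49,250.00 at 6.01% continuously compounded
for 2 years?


Formula: FV = P * e^(r*t)
Exponent: r*t = 0.0601 * 2 = 0.1202
e^(0.1202) = 1.127722
FV = $49,250.00 * 1.127722 = $55,540.33

$55,540.33


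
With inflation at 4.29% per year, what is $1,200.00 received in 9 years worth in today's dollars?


Formula: Real value = nominal / (1 + inflation)^years
Price level: (1 + 0.0429)^9 = 1.459432
Real value = $1,200.00 / 1.459432 = $822.24

$822.24


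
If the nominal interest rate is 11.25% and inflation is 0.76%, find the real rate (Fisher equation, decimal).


Formula: (1 + r_real) = (1 + r_nom) / (1 + inflation)
Substituting: (1 + r_real) = 1.1125 / 1.0076
(1 + r_real) = 1.104109
r_real = 1.104109 - 1 = 0.104109

0.104109


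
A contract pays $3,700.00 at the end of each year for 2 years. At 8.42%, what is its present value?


Formula: PV = PMT * (1 - (1+r)^(-n)) / r
Discount factor: (1 + 0.0842)^(-2) = 0.850709
Bracket: 1 - 0.850709 = 0.149291
PV = $3,700.00 * 0.149291 / 0.0842 = $6,560.28

$6,560.28


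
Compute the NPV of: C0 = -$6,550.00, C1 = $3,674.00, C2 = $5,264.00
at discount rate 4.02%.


Formula: NPV = C0 + C1/(1+r) + C2/(1+r)^2
Discount C1: $3,674.00 / (1 + 0.0402) = $3,532.01
Discount C2: $5,264.00 / (1 + 0.0402)^2 = $4,864.99
NPV = -$6,550.00 + $3,532.01 + $4,864.99 = $1,847.01

$1,847.01


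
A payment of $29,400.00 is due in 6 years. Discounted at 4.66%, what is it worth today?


Formula: PV = FV / (1 + r)^n
Substituting: PV = $29,400.00 / (1 + 0.0466)^6
Discount factor: (1.0466)^6 = 1.314269
PV = $29,400.00 / 1.314269 = $22,369.84

$22,369.84


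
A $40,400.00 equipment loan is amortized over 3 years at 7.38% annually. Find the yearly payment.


Formula: PMT = PV * r / (1 - (1+r)^(-n))
Denominator: 1 - (1 + 0.0738)^(-3) = 0.192338
Numerator: $40,400.00 * 0.0738 = 2981.52
PMT = 2981.52 / 0.192338 = $15,501.48

$15,501.48


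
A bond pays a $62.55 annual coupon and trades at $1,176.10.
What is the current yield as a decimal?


Formula: Current yield = annual coupon / price
Substituting: CY = $62.55 / $1,176.10
CY = 0.053184

0.053184


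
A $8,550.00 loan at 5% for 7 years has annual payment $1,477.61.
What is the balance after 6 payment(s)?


Formula: Balance = PV*(1+r)^k - PMT*((1+r)^k - 1)/r
Growth: (1 + 0.05)^6 = 1.340096
Accumulated factor: ((1+r)^k - 1)/r = 6.801913
Balance = $8,550.00 * 1.340096 - $1,477.61 * 6.801913
Balance = $1,407.24

$1,407.24


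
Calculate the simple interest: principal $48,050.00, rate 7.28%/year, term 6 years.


Formula: I = P * r * t
Substituting: I = $48,050.00 * 0.0728 * 6
Step: I = $48,050.00 * 0.4368
I = $20,988.24

$20,988.24


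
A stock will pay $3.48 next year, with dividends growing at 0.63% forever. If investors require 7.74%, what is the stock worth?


Formula: P = D1 / (r - g)
Spread: r - g = 0.0774 - 0.0063 = 0.0711
Substituting: P = $3.48 / 0.0711
P = $48.95

$48.95


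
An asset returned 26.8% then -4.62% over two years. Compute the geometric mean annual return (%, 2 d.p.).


Formula: Geometric mean = ((1+r1)*(1+r2))^(1/2) - 1
Product: (1 + 0.268) * (1 + -0.0462) = 1.268 * 0.9538 = 1.209418
Square root: 1.209418^0.5 = 1.099736
Geometric mean = 1.099736 - 1 = 0.099736
As percentage: 9.97%

9.97%


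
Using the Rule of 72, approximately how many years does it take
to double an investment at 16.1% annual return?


Formula: Years ≈ 72 / r
Substituting: Years ≈ 72 / 16.1
Years ≈ 4.5

4.5 years


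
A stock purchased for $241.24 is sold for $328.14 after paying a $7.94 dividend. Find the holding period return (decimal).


Formula: HPR = (P1 - P0 + D) / P0
Gain: $328.14 - $241.24 + $7.94 = $94.84
HPR = $94.84 / $241.24 = 0.3931

0.3931


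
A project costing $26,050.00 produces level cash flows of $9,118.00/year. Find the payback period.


Formula: Payback = investment / annual cash flow
Substituting: Payback = $26,050.00 / $9,118.00
Payback = 2.857 years

2.857 years


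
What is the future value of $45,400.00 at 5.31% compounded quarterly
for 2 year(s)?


Formula: FV = P * (1 + r/m)^(m*t)
Period rate: r/m = 0.0531 / 4 = 0.013275
Total periods: m*t = 4 * 2 = 8
Growth factor: (1 + 0.013275)^8 = 1.111268
FV = $45,400.00 * 1.111268 = $50,451.55

$50,451.55


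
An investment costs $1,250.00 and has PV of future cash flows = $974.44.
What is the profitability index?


Formula: PI = PV(cash flows) / initial investment
Substituting: PI = $974.44 / $1,250.00
PI = 0.7796

0.7796


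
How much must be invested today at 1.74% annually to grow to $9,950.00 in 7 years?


Formula: PV = FV / (1 + r)^n
Substituting: PV = $9,950.00 / (1 + 0.0174)^7
Discount factor: (1.0174)^7 = 1.128346
PV = $9,950.00 / 1.128346 = $8,818.22

$8,818.22


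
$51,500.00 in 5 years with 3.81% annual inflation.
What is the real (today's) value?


Formula: Real value = nominal / (1 + inflation)^years
Price level: (1 + 0.0381)^5 = 1.20558
Real value = $51,500.00 / 1.20558 = $42,718.04

$42,718.04


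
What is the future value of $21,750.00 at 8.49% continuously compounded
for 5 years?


Formula: FV = P * e^(r*t)
Exponent: r*t = 0.0849 * 5 = 0.4245
e^(0.4245) = 1.528826
FV = $21,750.00 * 1.528826 = $33,251.96

$33,251.96


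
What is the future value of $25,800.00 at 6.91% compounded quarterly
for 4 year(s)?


Formula: FV = P * (1 + r/m)^(m*t)
Period rate: r/m = 0.0691 / 4 = 0.017275
Total periods: m*t = 4 * 4 = 16
Growth factor: (1 + 0.017275)^16 = 1.315267
FV = $25,800.00 * 1.315267 = $33,933.89

$33,933.89


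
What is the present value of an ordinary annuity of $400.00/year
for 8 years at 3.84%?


Formula: PV = PMT * (1 - (1+r)^(-n)) / r
Discount factor: (1 + 0.0384)^(-8) = 0.739746
Bracket: 1 - 0.739746 = 0.260254
PV = $400.00 * 0.260254 / 0.0384 = $2,710.98

$2,710.98


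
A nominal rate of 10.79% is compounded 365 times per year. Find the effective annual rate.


Formula: EAR = (1 + r/m)^m - 1
Period rate: r/m = 0.1079 / 365 = 0.000296
Compounding: (1 + 0.000296)^365 = 1.113919
EAR = 1.113919 - 1 = 0.113919

0.113919


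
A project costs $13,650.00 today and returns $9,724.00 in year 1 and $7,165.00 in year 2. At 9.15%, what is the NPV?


Formula: NPV = C0 + C1/(1+r) + C2/(1+r)^2
Discount C1: $9,724.00 / (1 + 0.0915) = $8,908.84
Discount C2: $7,165.00 / (1 + 0.0915)^2 = $6,014.07
NPV = -$13,650.00 + $8,908.84 + $6,014.07 = $1,272.91

$1,272.91


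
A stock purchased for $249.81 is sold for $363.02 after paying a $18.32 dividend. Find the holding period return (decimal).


Formula: HPR = (P1 - P0 + D) / P0
Gain: $363.02 - $249.81 + $18.32 = $131.53
HPR = $131.53 / $249.81 = 0.5265

0.5265


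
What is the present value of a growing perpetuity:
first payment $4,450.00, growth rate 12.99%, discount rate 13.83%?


Formula: PV = C / (r - g)
Spread: r - g = 0.1383 - 0.1299 = 0.0084
Substituting: PV = $4,450.00 / 0.0084
PV = $529,761.90

$529,761.90


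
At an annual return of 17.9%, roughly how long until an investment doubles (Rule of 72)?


Formula: Years ≈ 72 / r
Substituting: Years ≈ 72 / 17.9
Years ≈ 4.0

4.0 years


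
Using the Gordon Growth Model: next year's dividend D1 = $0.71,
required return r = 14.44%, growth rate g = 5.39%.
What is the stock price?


Formula: P = D1 / (r - g)
Spread: r - g = 0.1444 - 0.0539 = 0.0905
Substituting: P = $0.71 / 0.0905
P = $7.85

$7.85


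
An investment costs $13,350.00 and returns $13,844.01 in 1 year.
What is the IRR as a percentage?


Formula: IRR = C1/C0 - 1
Substituting: IRR = $13,844.01 / $13,350.00 - 1
Ratio: 1.037004 - 1 = 0.037004
IRR = 3.7004%

3.7004%
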